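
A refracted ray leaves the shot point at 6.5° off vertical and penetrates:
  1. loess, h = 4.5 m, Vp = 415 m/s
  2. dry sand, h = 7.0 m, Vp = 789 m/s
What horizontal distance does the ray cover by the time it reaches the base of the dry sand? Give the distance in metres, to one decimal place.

2.1 m

p = sin θ₁/V₁ = sin 6.5°/415 = 2.7278e-04 s/m is conserved through the stack.
Layer 1: θ = 6.50°; offset = 4.5·tan 6.50° = 0.513 m.
Layer 2: sin θ = p·789 = 0.2152 → θ = 12.43°; offset = 7.0·tan 12.43° = 1.543 m.
Summing the layer offsets gives 2.055 m.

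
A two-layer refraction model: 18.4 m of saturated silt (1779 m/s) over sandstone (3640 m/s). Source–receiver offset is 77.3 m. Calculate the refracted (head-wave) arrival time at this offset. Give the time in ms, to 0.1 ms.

t = x/V₂ + 2h·√(V₂²−V₁²)/(V₁V₂).
√(V₂²−V₁²) = √(3640²−1779²) = 3175.7 m/s; delay term = 2·18.4·3175.7/(1779·3640) = 0.01805 s.
t = 77.3/3640 + 0.01805 = 0.03928 s.

39.3 ms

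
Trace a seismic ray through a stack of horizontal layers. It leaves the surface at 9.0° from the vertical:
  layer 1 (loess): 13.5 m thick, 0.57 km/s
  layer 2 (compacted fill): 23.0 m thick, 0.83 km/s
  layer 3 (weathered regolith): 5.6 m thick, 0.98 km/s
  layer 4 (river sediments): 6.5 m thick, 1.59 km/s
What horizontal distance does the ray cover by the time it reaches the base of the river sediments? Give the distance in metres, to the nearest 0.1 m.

12.2 m

Ray parameter p = sin 9.0° / 0.57 km/s = 2.7445e-01 s/km.
Layer 1: θ = 9.00°; offset = 13.5·tan 9.00° = 2.138 m.
Layer 2: sin θ = p·0.83 = 0.2278 → θ = 13.17°; offset = 23.0·tan 13.17° = 5.381 m.
Layer 3: sin θ = p·0.98 = 0.2690 → θ = 15.60°; offset = 5.6·tan 15.60° = 1.564 m.
Layer 4: sin θ = p·1.59 = 0.4364 → θ = 25.87°; offset = 6.5·tan 25.87° = 3.152 m.
Summing the layer offsets gives 12.235 m.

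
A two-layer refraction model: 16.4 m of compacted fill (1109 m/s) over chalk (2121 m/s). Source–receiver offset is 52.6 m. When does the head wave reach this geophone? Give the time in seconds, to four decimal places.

0.0500 s

θ_c = arcsin(V₁/V₂) = arcsin(1109/2121) = 31.52°, cos θ_c = 0.8524.
Intercept time tᵢ = 2h cos θ_c / V₁ = 2·16.4·0.8524/1109 = 0.02521 s.
t = x/V₂ + tᵢ = 52.6/2121 + 0.02521 = 0.05001 s.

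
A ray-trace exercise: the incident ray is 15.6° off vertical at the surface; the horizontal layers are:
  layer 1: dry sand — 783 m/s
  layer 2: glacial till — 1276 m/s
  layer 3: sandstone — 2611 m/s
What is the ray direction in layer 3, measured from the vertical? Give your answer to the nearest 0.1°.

Snell's law across each interface conserves sin θ / V, so sin θ_3 = V_3·sin θ₁/V₁.
sin θ_3 = 2611 × sin 15.6° / 783 = 0.8967.
θ_3 = arcsin 0.8967 = 63.73°.

63.7°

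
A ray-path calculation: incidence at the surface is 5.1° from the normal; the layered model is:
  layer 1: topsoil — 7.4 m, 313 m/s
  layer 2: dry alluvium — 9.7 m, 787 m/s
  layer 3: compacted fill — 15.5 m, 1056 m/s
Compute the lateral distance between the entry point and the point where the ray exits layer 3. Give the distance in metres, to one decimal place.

Ray parameter p = sin 5.1° / 313 m/s = 2.8401e-04 s/m.
Layer 1: θ = 5.10°; offset = 7.4·tan 5.10° = 0.660 m.
Layer 2: sin θ = p·787 = 0.2235 → θ = 12.92°; offset = 9.7·tan 12.92° = 2.224 m.
Layer 3: sin θ = p·1056 = 0.2999 → θ = 17.45°; offset = 15.5·tan 17.45° = 4.873 m.
Σ offsets = 7.758 m.

7.8 m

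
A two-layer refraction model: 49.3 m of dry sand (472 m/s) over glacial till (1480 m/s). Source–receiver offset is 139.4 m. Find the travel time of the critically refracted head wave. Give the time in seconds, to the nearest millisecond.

θ_c = arcsin(V₁/V₂) = arcsin(472/1480) = 18.60°, cos θ_c = 0.9478.
Intercept time tᵢ = 2h cos θ_c / V₁ = 2·49.3·0.9478/472 = 0.19799 s.
t = x/V₂ + tᵢ = 139.4/1480 + 0.19799 = 0.29218 s.

0.292 s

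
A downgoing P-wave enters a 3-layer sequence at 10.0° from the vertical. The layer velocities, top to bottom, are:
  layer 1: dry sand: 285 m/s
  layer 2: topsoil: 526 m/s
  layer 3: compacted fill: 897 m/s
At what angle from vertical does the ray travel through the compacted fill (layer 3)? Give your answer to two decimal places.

Ray parameter p = sin 10.0° / 285 = 6.0929e-04 s/m.
sin θ_3 = p·V_3 = 6.0929e-04 × 897 = 0.5465.
θ_3 = 33.13° from the vertical.

33.13°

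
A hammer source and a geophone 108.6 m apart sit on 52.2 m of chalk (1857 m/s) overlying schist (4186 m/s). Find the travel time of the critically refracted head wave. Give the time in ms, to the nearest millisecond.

76 ms

t = x/V₂ + 2h·√(V₂²−V₁²)/(V₁V₂).
√(V₂²−V₁²) = √(4186²−1857²) = 3751.6 m/s; delay term = 2·52.2·3751.6/(1857·4186) = 0.05038 s.
t = 108.6/4186 + 0.05038 = 0.07633 s.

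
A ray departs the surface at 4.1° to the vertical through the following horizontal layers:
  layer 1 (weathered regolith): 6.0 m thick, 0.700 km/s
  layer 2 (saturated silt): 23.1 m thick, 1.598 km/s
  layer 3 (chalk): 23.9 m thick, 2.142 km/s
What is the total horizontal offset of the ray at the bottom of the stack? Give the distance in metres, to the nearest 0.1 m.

9.6 m

p = sin θ₁/V₁ = sin 4.1°/0.700 = 1.0214e-01 s/km is conserved through the stack.
Layer 1: θ = 4.10°; offset = 6.0·tan 4.10° = 0.430 m.
Layer 2: sin θ = p·1.598 = 0.1632 → θ = 9.39°; offset = 23.1·tan 9.39° = 3.822 m.
Layer 3: sin θ = p·2.142 = 0.2188 → θ = 12.64°; offset = 23.9·tan 12.64° = 5.359 m.
Summing the layer offsets gives 9.610 m.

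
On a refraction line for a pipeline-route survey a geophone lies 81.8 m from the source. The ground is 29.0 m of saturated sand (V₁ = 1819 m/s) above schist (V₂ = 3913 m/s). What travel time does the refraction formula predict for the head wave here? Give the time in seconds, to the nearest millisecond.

θ_c = arcsin(V₁/V₂) = arcsin(1819/3913) = 27.70°, cos θ_c = 0.8854.
Intercept time tᵢ = 2h cos θ_c / V₁ = 2·29.0·0.8854/1819 = 0.02823 s.
t = x/V₂ + tᵢ = 81.8/3913 + 0.02823 = 0.04914 s.

0.049 s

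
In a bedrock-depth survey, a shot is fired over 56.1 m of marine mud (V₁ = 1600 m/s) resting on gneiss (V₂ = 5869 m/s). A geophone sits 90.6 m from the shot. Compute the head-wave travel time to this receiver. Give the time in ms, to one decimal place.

82.9 ms

θ_c = arcsin(V₁/V₂) = arcsin(1600/5869) = 15.82°, cos θ_c = 0.9621.
Intercept time tᵢ = 2h cos θ_c / V₁ = 2·56.1·0.9621/1600 = 0.06747 s.
t = x/V₂ + tᵢ = 90.6/5869 + 0.06747 = 0.08291 s.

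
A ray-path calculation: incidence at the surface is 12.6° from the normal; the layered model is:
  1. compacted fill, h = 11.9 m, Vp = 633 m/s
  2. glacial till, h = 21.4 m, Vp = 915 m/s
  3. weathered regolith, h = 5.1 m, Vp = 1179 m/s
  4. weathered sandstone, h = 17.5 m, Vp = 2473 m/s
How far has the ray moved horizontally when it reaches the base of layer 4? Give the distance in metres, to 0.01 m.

Apply Snell's law at each interface; in layer i the horizontal offset is hᵢ·tan θᵢ.
Layer 1: θ = 12.60°; offset = 11.9·tan 12.60° = 2.6600 m.
Layer 2: sin θ = 915·sin 12.6°/633 = 0.3153, θ = 18.38°; offset = 21.4·tan 18.38° = 7.1107 m.
Layer 3: sin θ = 1179·sin 12.6°/633 = 0.4063, θ = 23.97°; offset = 5.1·tan 23.97° = 2.2678 m.
Layer 4: sin θ = 2473·sin 12.6°/633 = 0.8522, θ = 58.46°; offset = 17.5·tan 58.46° = 28.5085 m.
Σ offsets = 40.5469 m.

40.55 m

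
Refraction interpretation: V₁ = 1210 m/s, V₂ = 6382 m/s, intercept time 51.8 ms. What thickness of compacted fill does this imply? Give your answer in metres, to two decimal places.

31.92 m

h = tᵢ·V₁·V₂ / (2·√(V₂²−V₁²)).
√(V₂²−V₁²) = √(6382² − 1210²) = 6266.2 m/s.
h = 0.0518 s × 1210 × 6382 / (2 × 6266.2) = 31.92 m.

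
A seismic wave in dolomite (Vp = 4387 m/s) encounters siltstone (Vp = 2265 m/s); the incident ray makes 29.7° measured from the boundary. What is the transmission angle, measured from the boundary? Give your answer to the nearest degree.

Angle from the normal: 90° − 29.7° = 60.3°.
Snell's law: sin θ₂ = (V₂/V₁)·sin θ₁ = (2265/4387)·sin 60.3° = 0.4485.
θ₂ = arcsin 0.4485 = 26.65° from the normal.
From the interface: 90° − 26.65° = 63.35°.

63°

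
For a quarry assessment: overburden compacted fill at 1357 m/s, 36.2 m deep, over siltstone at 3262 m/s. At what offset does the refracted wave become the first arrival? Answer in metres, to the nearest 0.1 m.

θ_c = arcsin(1357/3262) = 24.58°, so cos θ_c = 0.9094 and tᵢ = 2h cos θ_c/V₁ = 0.0485 s.
At crossover x/V₁ = x/V₂ + tᵢ ⇒ x = tᵢ/(1/V₁ − 1/V₂) = 0.04852/(7.3692e-04 − 3.0656e-04) = 112.74 m.

112.7 m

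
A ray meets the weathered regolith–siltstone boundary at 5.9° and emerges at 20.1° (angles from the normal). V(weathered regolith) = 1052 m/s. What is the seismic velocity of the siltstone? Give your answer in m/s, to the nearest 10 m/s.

Snell's law: sin 5.9°/V₁ = sin 20.1°/V₂.
V₂ = V₁·sin 20.1°/sin 5.9° = 1052 × 3.3432 = 3517.08 m/s.

3520 m/s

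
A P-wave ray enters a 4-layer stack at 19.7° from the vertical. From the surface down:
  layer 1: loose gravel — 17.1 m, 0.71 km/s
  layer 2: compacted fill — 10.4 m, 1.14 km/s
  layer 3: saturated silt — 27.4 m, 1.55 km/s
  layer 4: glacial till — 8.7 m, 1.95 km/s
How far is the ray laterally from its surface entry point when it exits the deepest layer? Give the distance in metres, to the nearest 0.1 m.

p = sin θ₁/V₁ = sin 19.7°/0.71 = 4.7478e-01 s/km is conserved through the stack.
Layer 1: θ = 19.70°; offset = 17.1·tan 19.70° = 6.123 m.
Layer 2: sin θ = p·1.14 = 0.5413 → θ = 32.77°; offset = 10.4·tan 32.77° = 6.694 m.
Layer 3: sin θ = p·1.55 = 0.7359 → θ = 47.38°; offset = 27.4·tan 47.38° = 29.781 m.
Layer 4: sin θ = p·1.95 = 0.9258 → θ = 67.79°; offset = 8.7·tan 67.79° = 21.311 m.
Summing the layer offsets gives 63.909 m.

63.9 m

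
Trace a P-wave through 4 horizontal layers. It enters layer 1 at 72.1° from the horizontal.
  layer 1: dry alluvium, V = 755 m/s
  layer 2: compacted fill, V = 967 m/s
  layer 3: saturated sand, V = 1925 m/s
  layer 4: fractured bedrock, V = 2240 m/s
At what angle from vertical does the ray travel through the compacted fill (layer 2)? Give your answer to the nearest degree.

From the normal: θ₁ = 90° − 72.1° = 17.9°.
Ray parameter p = sin 17.9° / 755 = 4.0709e-04 s/m.
sin θ_2 = p·V_2 = 4.0709e-04 × 967 = 0.3937.
θ_2 = 23.18° from the vertical.

23°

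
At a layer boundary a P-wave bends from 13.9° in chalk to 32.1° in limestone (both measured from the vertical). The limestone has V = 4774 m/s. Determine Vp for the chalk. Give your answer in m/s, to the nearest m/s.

Snell's law: sin 13.9°/V₁ = sin 32.1°/V₂.
V₁ = V₂·sin 13.9°/sin 32.1° = 4774 × 0.4521 = 2158.17 m/s.

2158 m/s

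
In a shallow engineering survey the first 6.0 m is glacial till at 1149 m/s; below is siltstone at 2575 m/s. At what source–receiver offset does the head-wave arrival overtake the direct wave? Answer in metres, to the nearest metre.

19 m

θ_c = arcsin(1149/2575) = 26.50°, so cos θ_c = 0.8949 and tᵢ = 2h cos θ_c/V₁ = 0.0093 s.
At crossover x/V₁ = x/V₂ + tᵢ ⇒ x = tᵢ/(1/V₁ − 1/V₂) = 0.00935/(8.7032e-04 − 3.8835e-04) = 19.39 m.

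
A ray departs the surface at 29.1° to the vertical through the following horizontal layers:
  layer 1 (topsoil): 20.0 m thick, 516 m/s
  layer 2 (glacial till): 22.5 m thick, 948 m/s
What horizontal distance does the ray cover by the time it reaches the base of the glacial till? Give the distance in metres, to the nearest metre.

56 m

Apply Snell's law at each interface; in layer i the horizontal offset is hᵢ·tan θᵢ.
Layer 1: θ = 29.10°; offset = 20.0·tan 29.10° = 11.132 m.
Layer 2: sin θ = 948·sin 29.1°/516 = 0.8935, θ = 63.32°; offset = 22.5·tan 63.32° = 44.768 m.
Total horizontal offset = 55.900 m.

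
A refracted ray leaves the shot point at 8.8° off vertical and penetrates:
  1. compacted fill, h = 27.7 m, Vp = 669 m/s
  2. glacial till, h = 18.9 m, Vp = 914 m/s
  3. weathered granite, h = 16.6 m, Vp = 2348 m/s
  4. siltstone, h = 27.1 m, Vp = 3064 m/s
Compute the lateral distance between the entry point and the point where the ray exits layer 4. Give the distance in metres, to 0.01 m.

45.51 m

Apply Snell's law at each interface; in layer i the horizontal offset is hᵢ·tan θᵢ.
Layer 1: θ = 8.80°; offset = 27.7·tan 8.80° = 4.2882 m.
Layer 2: sin θ = 914·sin 8.8°/669 = 0.2090, θ = 12.06°; offset = 18.9·tan 12.06° = 4.0395 m.
Layer 3: sin θ = 2348·sin 8.8°/669 = 0.5369, θ = 32.48°; offset = 16.6·tan 32.48° = 10.5653 m.
Layer 4: sin θ = 3064·sin 8.8°/669 = 0.7007, θ = 44.48°; offset = 27.1·tan 44.48° = 26.6133 m.
Σ offsets = 45.5063 m.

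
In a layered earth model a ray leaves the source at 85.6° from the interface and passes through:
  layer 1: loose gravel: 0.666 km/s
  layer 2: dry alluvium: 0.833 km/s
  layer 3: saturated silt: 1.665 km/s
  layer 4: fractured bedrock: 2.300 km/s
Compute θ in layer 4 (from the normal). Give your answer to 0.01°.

From the normal: θ₁ = 90° − 85.6° = 4.4°.
Snell's law across each interface conserves sin θ / V, so sin θ_4 = V_4·sin θ₁/V₁.
sin θ_4 = 2.300 × sin 4.4° / 0.666 = 0.2649.
θ_4 = 15.36° from the vertical.

15.36°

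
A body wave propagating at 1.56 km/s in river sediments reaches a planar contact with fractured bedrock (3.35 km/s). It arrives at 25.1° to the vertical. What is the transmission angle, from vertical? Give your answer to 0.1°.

Snell's law: sin θ₂ = (V₂/V₁)·sin θ₁ = (3.35/1.56)·sin 25.1° = 0.9109.
θ₂ = sin⁻¹(0.9109) = 65.64° (from vertical).

65.6°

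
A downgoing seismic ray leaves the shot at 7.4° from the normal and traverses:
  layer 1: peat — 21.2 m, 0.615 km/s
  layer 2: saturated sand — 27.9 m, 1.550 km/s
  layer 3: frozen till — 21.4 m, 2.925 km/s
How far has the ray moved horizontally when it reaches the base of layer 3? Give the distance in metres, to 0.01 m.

28.91 m

Apply Snell's law at each interface; in layer i the horizontal offset is hᵢ·tan θᵢ.
Layer 1: θ = 7.40°; offset = 21.2·tan 7.40° = 2.7534 m.
Layer 2: sin θ = 1.550·sin 7.4°/0.615 = 0.3246, θ = 18.94°; offset = 27.9·tan 18.94° = 9.5750 m.
Layer 3: sin θ = 2.925·sin 7.4°/0.615 = 0.6126, θ = 37.78°; offset = 21.4·tan 37.78° = 16.5847 m.
Total horizontal offset = 28.9131 m.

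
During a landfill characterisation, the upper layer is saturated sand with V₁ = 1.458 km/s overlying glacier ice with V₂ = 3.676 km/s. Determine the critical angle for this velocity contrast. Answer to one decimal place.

23.4°

Critical incidence: sin θ_c = V₁/V₂ = 1.458/3.676 = 0.3966.
θ_c = arcsin 0.3966 = 23.37°.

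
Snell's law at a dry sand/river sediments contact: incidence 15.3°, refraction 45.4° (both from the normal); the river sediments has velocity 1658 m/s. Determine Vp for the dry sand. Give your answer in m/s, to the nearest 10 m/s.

Snell's law: sin 15.3°/V₁ = sin 45.4°/V₂.
V₁ = V₂·sin 15.3°/sin 45.4° = 1658 × 0.3706 = 614.45 m/s.

610 m/s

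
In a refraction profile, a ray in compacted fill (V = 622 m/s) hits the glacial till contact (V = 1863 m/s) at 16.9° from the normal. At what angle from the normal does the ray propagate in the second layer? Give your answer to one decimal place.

60.5°

Snell's law: sin θ₂ = (V₂/V₁)·sin θ₁ = (1863/622)·sin 16.9° = 0.8707.
θ₂ = arcsin 0.8707 = 60.54° from the normal.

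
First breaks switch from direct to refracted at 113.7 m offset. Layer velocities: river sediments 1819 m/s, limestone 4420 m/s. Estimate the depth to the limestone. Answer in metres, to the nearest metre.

x_cross = 2h·√((V₂+V₁)/(V₂−V₁)) → h = x_cross / (2·√((V₂+V₁)/(V₂−V₁))).
√((V₂+V₁)/(V₂−V₁)) = √((4420+1819)/(4420−1819)) = 1.5488.
h = 113.7 / (2·1.5488) = 36.71 m.

37 m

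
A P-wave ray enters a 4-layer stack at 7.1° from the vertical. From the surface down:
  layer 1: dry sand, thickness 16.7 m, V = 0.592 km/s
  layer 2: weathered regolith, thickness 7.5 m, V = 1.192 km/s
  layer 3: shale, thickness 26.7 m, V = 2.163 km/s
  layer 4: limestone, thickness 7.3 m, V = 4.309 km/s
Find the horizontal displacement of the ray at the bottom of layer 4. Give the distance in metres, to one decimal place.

Apply Snell's law at each interface; in layer i the horizontal offset is hᵢ·tan θᵢ.
Layer 1: θ = 7.10°; offset = 16.7·tan 7.10° = 2.080 m.
Layer 2: sin θ = 1.192·sin 7.1°/0.592 = 0.2489, θ = 14.41°; offset = 7.5·tan 14.41° = 1.927 m.
Layer 3: sin θ = 2.163·sin 7.1°/0.592 = 0.4516, θ = 26.85°; offset = 26.7·tan 26.85° = 13.514 m.
Layer 4: sin θ = 4.309·sin 7.1°/0.592 = 0.8997, θ = 64.11°; offset = 7.3·tan 64.11° = 15.043 m.
Σ offsets = 32.564 m.

32.6 m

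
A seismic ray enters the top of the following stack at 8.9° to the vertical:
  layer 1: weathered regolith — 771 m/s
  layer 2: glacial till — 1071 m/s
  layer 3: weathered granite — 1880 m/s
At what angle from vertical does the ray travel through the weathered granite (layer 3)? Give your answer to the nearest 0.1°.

22.2°

Ray parameter p = sin 8.9° / 771 = 2.0066e-04 s/m.
sin θ_3 = p·V_3 = 2.0066e-04 × 1880 = 0.3772.
θ_3 = 22.16° from the vertical.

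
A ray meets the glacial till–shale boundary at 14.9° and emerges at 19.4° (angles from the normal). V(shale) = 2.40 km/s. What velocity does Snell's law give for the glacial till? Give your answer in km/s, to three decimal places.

1.858 km/s

sin 14.9° = 0.2571; sin 19.4° = 0.3322.
V₁ = V₂·(sin θ₁/sin θ₂) = 2.40·(0.2571/0.3322) = 1.858 km/s.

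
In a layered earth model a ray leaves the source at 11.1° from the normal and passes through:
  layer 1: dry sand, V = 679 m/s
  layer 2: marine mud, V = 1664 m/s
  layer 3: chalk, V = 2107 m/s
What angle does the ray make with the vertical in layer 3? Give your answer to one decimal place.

Ray parameter p = sin 11.1° / 679 = 2.8354e-04 s/m.
sin θ_3 = p·V_3 = 2.8354e-04 × 2107 = 0.5974.
θ_3 = 36.68° from the vertical.

36.7°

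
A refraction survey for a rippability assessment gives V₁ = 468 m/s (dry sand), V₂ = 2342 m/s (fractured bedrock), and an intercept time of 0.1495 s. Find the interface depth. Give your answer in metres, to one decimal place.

35.7 m

h = tᵢ·V₁·V₂ / (2·√(V₂²−V₁²)).
√(V₂²−V₁²) = √(2342² − 468²) = 2294.8 m/s.
h = 0.1495 s × 468 × 2342 / (2 × 2294.8) = 35.70 m.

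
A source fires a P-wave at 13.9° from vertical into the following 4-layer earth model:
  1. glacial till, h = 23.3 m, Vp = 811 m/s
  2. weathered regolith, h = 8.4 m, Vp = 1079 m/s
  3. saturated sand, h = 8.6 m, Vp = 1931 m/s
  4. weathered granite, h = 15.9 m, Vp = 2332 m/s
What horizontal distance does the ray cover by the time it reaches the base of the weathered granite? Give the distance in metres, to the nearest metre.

30 m

p = sin θ₁/V₁ = sin 13.9°/811 = 2.9621e-04 s/m is conserved through the stack.
Layer 1: θ = 13.90°; offset = 23.3·tan 13.90° = 5.766 m.
Layer 2: sin θ = p·1079 = 0.3196 → θ = 18.64°; offset = 8.4·tan 18.64° = 2.833 m.
Layer 3: sin θ = p·1931 = 0.5720 → θ = 34.89°; offset = 8.6·tan 34.89° = 5.997 m.
Layer 4: sin θ = p·2332 = 0.6908 → θ = 43.69°; offset = 15.9·tan 43.69° = 15.190 m.
Total horizontal offset = 29.786 m.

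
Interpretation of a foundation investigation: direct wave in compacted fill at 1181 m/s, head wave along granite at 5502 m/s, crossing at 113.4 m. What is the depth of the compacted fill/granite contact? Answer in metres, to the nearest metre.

46 m

x_cross = 2h·√((V₂+V₁)/(V₂−V₁)) → h = x_cross / (2·√((V₂+V₁)/(V₂−V₁))).
√((V₂+V₁)/(V₂−V₁)) = √((5502+1181)/(5502−1181)) = 1.2436.
h = 113.4 / (2·1.2436) = 45.59 m.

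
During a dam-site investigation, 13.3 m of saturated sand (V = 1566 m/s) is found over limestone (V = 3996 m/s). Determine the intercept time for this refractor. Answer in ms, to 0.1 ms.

tᵢ = 2h·√(V₂²−V₁²)/(V₁V₂).
√(V₂²−V₁²) = √(3996²−1566²) = 3676.4 m/s.
tᵢ = 2·13.3·3676.4/(1566·3996) = 0.01563 s.

15.6 ms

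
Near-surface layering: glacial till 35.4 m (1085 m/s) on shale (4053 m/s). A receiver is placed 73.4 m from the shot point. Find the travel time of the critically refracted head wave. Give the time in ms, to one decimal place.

81.0 ms

t = x/V₂ + 2h·√(V₂²−V₁²)/(V₁V₂).
√(V₂²−V₁²) = √(4053²−1085²) = 3905.1 m/s; delay term = 2·35.4·3905.1/(1085·4053) = 0.06287 s.
t = 73.4/4053 + 0.06287 = 0.08098 s.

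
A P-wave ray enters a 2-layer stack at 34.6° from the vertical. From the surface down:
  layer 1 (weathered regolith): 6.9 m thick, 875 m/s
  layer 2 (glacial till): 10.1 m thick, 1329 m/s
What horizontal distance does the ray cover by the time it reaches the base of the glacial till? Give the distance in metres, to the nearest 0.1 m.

Apply Snell's law at each interface; in layer i the horizontal offset is hᵢ·tan θᵢ.
Layer 1: θ = 34.60°; offset = 6.9·tan 34.60° = 4.760 m.
Layer 2: sin θ = 1329·sin 34.6°/875 = 0.8625, θ = 59.60°; offset = 10.1·tan 59.60° = 17.212 m.
Total horizontal offset = 21.972 m.

22.0 m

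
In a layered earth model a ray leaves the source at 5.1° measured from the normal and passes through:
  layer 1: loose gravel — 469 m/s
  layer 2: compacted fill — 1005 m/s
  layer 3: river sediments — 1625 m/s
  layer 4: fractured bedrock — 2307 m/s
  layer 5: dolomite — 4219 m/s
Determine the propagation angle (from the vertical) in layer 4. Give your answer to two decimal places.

25.93°

Snell's law across each interface conserves sin θ / V, so sin θ_4 = V_4·sin θ₁/V₁.
sin θ_4 = 2307 × sin 5.1° / 469 = 0.4373.
θ_4 = arcsin 0.4373 = 25.93°.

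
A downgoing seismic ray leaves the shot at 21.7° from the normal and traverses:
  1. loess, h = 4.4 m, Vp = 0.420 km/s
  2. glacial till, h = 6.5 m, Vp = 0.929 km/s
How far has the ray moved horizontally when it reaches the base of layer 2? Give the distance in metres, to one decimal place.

11.0 m

p = sin θ₁/V₁ = sin 21.7°/0.420 = 8.8035e-01 s/km is conserved through the stack.
Layer 1: θ = 21.70°; offset = 4.4·tan 21.70° = 1.751 m.
Layer 2: sin θ = p·0.929 = 0.8178 → θ = 54.87°; offset = 6.5·tan 54.87° = 9.238 m.
Total horizontal offset = 10.989 m.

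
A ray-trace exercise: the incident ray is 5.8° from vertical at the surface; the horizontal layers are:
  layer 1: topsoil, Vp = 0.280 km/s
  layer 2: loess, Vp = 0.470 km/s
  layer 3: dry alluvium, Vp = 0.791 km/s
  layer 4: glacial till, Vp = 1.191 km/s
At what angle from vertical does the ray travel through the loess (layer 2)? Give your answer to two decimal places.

9.77°

Snell's law across each interface conserves sin θ / V, so sin θ_2 = V_2·sin θ₁/V₁.
sin θ_2 = 0.470 × sin 5.8° / 0.280 = 0.1696.
θ_2 = arcsin 0.1696 = 9.77°.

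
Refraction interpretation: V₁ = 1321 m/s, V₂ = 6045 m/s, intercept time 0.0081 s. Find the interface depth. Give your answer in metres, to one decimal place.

5.5 m

h = tᵢ·V₁·V₂ / (2·√(V₂²−V₁²)).
√(V₂²−V₁²) = √(6045² − 1321²) = 5898.9 m/s.
h = 0.0081 s × 1321 × 6045 / (2 × 5898.9) = 5.48 m.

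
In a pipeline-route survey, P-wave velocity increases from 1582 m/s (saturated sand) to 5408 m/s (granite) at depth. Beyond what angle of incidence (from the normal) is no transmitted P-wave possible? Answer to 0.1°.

17.0°

At critical incidence the refracted ray runs along the interface (θ₂ = 90°), so sin θ_c = V₁/V₂.
θ_c = arcsin(1582/5408) = arcsin 0.2925 = 17.01°.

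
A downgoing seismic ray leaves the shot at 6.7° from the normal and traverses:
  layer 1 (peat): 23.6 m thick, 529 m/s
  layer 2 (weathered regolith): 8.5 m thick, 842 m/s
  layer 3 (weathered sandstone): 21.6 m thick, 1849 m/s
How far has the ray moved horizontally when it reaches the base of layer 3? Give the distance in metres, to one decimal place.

Ray parameter p = sin 6.7° / 529 m/s = 2.2055e-04 s/m.
Layer 1: θ = 6.70°; offset = 23.6·tan 6.70° = 2.772 m.
Layer 2: sin θ = p·842 = 0.1857 → θ = 10.70°; offset = 8.5·tan 10.70° = 1.606 m.
Layer 3: sin θ = p·1849 = 0.4078 → θ = 24.07°; offset = 21.6·tan 24.07° = 9.647 m.
Σ offsets = 14.026 m.

14.0 m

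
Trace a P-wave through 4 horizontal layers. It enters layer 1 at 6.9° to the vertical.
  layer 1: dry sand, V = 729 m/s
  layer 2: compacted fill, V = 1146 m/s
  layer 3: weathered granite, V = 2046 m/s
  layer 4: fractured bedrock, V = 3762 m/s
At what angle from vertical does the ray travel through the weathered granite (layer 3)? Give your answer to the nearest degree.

20°

Snell's law across each interface conserves sin θ / V, so sin θ_3 = V_3·sin θ₁/V₁.
sin θ_3 = 2046 × sin 6.9° / 729 = 0.3372.
θ_3 = arcsin 0.3372 = 19.70°.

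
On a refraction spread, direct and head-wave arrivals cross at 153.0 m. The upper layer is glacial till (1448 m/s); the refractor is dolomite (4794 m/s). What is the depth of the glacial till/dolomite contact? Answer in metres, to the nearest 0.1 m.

56.0 m

h = (x_cross/2)·√((V₂−V₁)/(V₂+V₁)).
(V₂−V₁)/(V₂+V₁) = (4794−1448)/(4794+1448) = 0.5360; √ = 0.7322.
h = (153.0/2)·0.7322 = 56.01 m.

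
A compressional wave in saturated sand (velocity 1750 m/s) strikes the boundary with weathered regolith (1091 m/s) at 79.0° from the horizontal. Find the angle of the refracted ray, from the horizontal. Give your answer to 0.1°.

83.2°

Convert to the normal: θ₁ = 90° − 79.0° = 11.0°.
Snell's law: sin θ₂ = (V₂/V₁)·sin θ₁ = (1091/1750)·sin 11.0° = 0.1190.
θ₂ = arcsin 0.1190 = 6.83° from the normal.
From the interface: 90° − 6.83° = 83.17°.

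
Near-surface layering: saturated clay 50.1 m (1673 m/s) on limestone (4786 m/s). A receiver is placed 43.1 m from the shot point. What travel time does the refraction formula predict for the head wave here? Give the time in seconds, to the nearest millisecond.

t = x/V₂ + 2h·√(V₂²−V₁²)/(V₁V₂).
√(V₂²−V₁²) = √(4786²−1673²) = 4484.1 m/s; delay term = 2·50.1·4484.1/(1673·4786) = 0.05611 s.
t = 43.1/4786 + 0.05611 = 0.06512 s.

0.065 s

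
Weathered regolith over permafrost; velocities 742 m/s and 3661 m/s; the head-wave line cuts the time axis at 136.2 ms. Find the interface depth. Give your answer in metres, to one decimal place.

51.6 m

θ_c = arcsin(742/3661) = 11.69°; cos θ_c = 0.9792.
tᵢ = 2h cos θ_c/V₁ ⇒ h = tᵢ·V₁/(2 cos θ_c) = 0.1362·742/(2·0.9792) = 51.60 m.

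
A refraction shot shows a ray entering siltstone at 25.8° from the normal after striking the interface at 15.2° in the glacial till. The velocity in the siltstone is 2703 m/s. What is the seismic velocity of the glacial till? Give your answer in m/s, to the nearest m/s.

1628 m/s

Snell's law: sin 15.2°/V₁ = sin 25.8°/V₂.
V₁ = V₂·sin 15.2°/sin 25.8° = 2703 × 0.6024 = 1628.32 m/s.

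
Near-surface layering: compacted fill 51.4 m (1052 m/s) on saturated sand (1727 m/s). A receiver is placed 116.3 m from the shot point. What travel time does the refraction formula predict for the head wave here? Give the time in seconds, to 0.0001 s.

0.1448 s

t = x/V₂ + 2h·√(V₂²−V₁²)/(V₁V₂).
√(V₂²−V₁²) = √(1727²−1052²) = 1369.6 m/s; delay term = 2·51.4·1369.6/(1052·1727) = 0.07750 s.
t = 116.3/1727 + 0.07750 = 0.14484 s.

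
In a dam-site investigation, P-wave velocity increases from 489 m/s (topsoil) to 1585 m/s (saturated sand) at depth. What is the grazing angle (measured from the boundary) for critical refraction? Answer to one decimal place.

72.0°

Critical incidence: sin θ_c = V₁/V₂ = 489/1585 = 0.3085.
θ_c = arcsin 0.3085 = 17.97°.
Measured from the interface: 90° − 17.97° = 72.03°.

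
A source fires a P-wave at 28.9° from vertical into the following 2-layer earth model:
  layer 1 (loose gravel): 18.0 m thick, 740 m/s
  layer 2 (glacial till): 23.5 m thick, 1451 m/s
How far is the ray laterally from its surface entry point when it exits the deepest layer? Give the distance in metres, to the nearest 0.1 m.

Apply Snell's law at each interface; in layer i the horizontal offset is hᵢ·tan θᵢ.
Layer 1: θ = 28.90°; offset = 18.0·tan 28.90° = 9.937 m.
Layer 2: sin θ = 1451·sin 28.9°/740 = 0.9476, θ = 71.37°; offset = 23.5·tan 71.37° = 69.725 m.
Total horizontal offset = 79.662 m.

79.7 m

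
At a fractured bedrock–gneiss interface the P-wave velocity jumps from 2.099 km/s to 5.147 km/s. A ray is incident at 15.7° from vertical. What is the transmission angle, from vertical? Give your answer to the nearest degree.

42°

Snell's law: sin θ₂ = (V₂/V₁)·sin θ₁ = (5.147/2.099)·sin 15.7° = 0.6635.
θ₂ = sin⁻¹(0.6635) = 41.57° (from vertical).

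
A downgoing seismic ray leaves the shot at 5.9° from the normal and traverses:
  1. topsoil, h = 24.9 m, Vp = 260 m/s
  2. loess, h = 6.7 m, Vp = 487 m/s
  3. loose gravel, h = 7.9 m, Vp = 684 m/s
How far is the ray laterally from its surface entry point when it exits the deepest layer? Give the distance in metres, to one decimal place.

6.1 m

Ray parameter p = sin 5.9° / 260 m/s = 3.9536e-04 s/m.
Layer 1: θ = 5.90°; offset = 24.9·tan 5.90° = 2.573 m.
Layer 2: sin θ = p·487 = 0.1925 → θ = 11.10°; offset = 6.7·tan 11.10° = 1.315 m.
Layer 3: sin θ = p·684 = 0.2704 → θ = 15.69°; offset = 7.9·tan 15.69° = 2.219 m.
Summing the layer offsets gives 6.107 m.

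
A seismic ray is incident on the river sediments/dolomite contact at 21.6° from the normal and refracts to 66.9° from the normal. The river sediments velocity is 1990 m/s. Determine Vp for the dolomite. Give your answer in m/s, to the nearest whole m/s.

4972 m/s

Snell's law: sin 21.6°/V₁ = sin 66.9°/V₂.
V₂ = V₁·sin 66.9°/sin 21.6° = 1990 × 2.4987 = 4972.35 m/s.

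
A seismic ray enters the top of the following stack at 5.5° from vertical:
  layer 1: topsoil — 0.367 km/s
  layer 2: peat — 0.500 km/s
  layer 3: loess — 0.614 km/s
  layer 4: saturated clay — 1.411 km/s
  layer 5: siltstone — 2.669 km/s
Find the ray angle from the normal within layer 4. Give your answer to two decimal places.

21.62°

Ray parameter p = sin 5.5° / 0.367 = 2.6116e-01 s/km.
sin θ_4 = p·V_4 = 2.6116e-01 × 1.411 = 0.3685.
θ_4 = 21.62° from the vertical.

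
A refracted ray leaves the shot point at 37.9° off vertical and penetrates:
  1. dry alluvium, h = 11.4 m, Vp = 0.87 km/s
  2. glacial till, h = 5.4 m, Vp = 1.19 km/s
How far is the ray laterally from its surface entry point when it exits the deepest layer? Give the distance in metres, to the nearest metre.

17 m

p = sin θ₁/V₁ = sin 37.9°/0.87 = 7.0607e-01 s/km is conserved through the stack.
Layer 1: θ = 37.90°; offset = 11.4·tan 37.90° = 8.875 m.
Layer 2: sin θ = p·1.19 = 0.8402 → θ = 57.16°; offset = 5.4·tan 57.16° = 8.368 m.
Σ offsets = 17.242 m.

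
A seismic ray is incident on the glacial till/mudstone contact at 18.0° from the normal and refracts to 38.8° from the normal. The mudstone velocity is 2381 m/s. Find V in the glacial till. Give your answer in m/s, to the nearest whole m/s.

sin 18.0° = 0.3090; sin 38.8° = 0.6266.
V₁ = V₂·(sin θ₁/sin θ₂) = 2381·(0.3090/0.6266) = 1174.22 m/s.

1174 m/s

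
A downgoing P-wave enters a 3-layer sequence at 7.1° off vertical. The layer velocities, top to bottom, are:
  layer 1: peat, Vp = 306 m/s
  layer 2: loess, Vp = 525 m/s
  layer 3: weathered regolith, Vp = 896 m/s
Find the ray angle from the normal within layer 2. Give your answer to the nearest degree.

12°

Snell's law across each interface conserves sin θ / V, so sin θ_2 = V_2·sin θ₁/V₁.
sin θ_2 = 525 × sin 7.1° / 306 = 0.2121.
θ_2 = arcsin 0.2121 = 12.24°.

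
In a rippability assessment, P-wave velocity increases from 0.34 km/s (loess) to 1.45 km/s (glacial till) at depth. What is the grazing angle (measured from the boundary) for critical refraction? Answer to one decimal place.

Critical incidence: sin θ_c = V₁/V₂ = 0.34/1.45 = 0.2345.
θ_c = arcsin 0.2345 = 13.56°.
Measured from the interface: 90° − 13.56° = 76.44°.

76.4°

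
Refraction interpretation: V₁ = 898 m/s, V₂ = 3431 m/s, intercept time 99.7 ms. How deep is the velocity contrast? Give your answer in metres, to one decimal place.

46.4 m

θ_c = arcsin(898/3431) = 15.17°; cos θ_c = 0.9651.
tᵢ = 2h cos θ_c/V₁ ⇒ h = tᵢ·V₁/(2 cos θ_c) = 0.0997·898/(2·0.9651) = 46.38 m.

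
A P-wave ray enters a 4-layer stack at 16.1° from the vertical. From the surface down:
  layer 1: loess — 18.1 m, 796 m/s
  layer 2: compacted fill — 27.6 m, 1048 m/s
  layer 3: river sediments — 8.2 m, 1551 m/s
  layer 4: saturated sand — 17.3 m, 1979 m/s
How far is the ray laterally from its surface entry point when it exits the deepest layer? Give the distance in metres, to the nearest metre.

Ray parameter p = sin 16.1° / 796 m/s = 3.4839e-04 s/m.
Layer 1: θ = 16.10°; offset = 18.1·tan 16.10° = 5.224 m.
Layer 2: sin θ = p·1048 = 0.3651 → θ = 21.41°; offset = 27.6·tan 21.41° = 10.824 m.
Layer 3: sin θ = p·1551 = 0.5403 → θ = 32.71°; offset = 8.2·tan 32.71° = 5.266 m.
Layer 4: sin θ = p·1979 = 0.6895 → θ = 43.59°; offset = 17.3·tan 43.59° = 16.467 m.
Summing the layer offsets gives 37.781 m.

38 m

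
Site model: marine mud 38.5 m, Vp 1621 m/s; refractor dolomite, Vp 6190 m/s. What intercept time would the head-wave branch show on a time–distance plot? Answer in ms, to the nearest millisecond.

tᵢ = 2h·√(V₂²−V₁²)/(V₁V₂).
√(V₂²−V₁²) = √(6190²−1621²) = 5974.0 m/s.
tᵢ = 2·38.5·5974.0/(1621·6190) = 0.04584 s.

46 ms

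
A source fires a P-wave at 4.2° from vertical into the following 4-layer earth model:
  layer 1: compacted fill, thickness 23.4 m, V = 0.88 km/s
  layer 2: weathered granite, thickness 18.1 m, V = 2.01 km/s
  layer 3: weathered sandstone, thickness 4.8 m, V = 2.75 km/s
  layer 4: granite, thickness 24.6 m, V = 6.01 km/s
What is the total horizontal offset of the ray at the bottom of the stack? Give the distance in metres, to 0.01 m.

20.13 m

p = sin θ₁/V₁ = sin 4.2°/0.88 = 8.3225e-02 s/km is conserved through the stack.
Layer 1: θ = 4.20°; offset = 23.4·tan 4.20° = 1.7184 m.
Layer 2: sin θ = p·2.01 = 0.1673 → θ = 9.63°; offset = 18.1·tan 9.63° = 3.0711 m.
Layer 3: sin θ = p·2.75 = 0.2289 → θ = 13.23°; offset = 4.8·tan 13.23° = 1.1285 m.
Layer 4: sin θ = p·6.01 = 0.5002 → θ = 30.01°; offset = 24.6·tan 30.01° = 14.2098 m.
Summing the layer offsets gives 20.1278 m.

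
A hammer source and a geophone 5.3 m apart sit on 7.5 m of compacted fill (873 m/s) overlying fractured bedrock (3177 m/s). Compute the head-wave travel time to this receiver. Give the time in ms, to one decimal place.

θ_c = arcsin(V₁/V₂) = arcsin(873/3177) = 15.95°, cos θ_c = 0.9615.
Intercept time tᵢ = 2h cos θ_c / V₁ = 2·7.5·0.9615/873 = 0.01652 s.
t = x/V₂ + tᵢ = 5.3/3177 + 0.01652 = 0.01819 s.

18.2 ms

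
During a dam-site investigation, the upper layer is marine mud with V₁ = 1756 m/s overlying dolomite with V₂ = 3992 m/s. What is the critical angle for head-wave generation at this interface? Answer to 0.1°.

Critical incidence: sin θ_c = V₁/V₂ = 1756/3992 = 0.4399.
θ_c = arcsin 0.4399 = 26.10°.

26.1°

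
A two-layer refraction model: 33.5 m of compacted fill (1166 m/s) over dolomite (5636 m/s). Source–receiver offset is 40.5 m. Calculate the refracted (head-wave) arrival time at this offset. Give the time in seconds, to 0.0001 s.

t = x/V₂ + 2h·√(V₂²−V₁²)/(V₁V₂).
√(V₂²−V₁²) = √(5636²−1166²) = 5514.1 m/s; delay term = 2·33.5·5514.1/(1166·5636) = 0.05622 s.
t = 40.5/5636 + 0.05622 = 0.06340 s.

0.0634 s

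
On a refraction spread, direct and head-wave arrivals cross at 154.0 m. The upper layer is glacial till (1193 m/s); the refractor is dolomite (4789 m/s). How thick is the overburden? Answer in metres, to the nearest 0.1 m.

59.7 m

x_cross = 2h·√((V₂+V₁)/(V₂−V₁)) → h = x_cross / (2·√((V₂+V₁)/(V₂−V₁))).
√((V₂+V₁)/(V₂−V₁)) = √((4789+1193)/(4789−1193)) = 1.2898.
h = 154.0 / (2·1.2898) = 59.70 m.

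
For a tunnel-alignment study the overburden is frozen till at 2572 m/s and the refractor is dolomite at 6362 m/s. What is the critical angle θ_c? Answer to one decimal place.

Critical incidence: sin θ_c = V₁/V₂ = 2572/6362 = 0.4043.
θ_c = arcsin 0.4043 = 23.85°.

23.8°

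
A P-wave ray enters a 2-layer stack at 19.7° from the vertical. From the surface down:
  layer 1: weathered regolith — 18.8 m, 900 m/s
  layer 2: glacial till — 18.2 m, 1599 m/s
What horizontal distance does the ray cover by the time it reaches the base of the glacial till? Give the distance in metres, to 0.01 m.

Apply Snell's law at each interface; in layer i the horizontal offset is hᵢ·tan θᵢ.
Layer 1: θ = 19.70°; offset = 18.8·tan 19.70° = 6.7314 m.
Layer 2: sin θ = 1599·sin 19.7°/900 = 0.5989, θ = 36.79°; offset = 18.2·tan 36.79° = 13.6112 m.
Σ offsets = 20.3425 m.

20.34 m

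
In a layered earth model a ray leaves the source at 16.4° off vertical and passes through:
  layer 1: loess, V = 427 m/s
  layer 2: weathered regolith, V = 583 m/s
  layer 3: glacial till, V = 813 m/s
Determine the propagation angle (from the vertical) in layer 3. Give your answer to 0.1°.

Snell's law across each interface conserves sin θ / V, so sin θ_3 = V_3·sin θ₁/V₁.
sin θ_3 = 813 × sin 16.4° / 427 = 0.5376.
θ_3 = 32.52° from the vertical.

32.5°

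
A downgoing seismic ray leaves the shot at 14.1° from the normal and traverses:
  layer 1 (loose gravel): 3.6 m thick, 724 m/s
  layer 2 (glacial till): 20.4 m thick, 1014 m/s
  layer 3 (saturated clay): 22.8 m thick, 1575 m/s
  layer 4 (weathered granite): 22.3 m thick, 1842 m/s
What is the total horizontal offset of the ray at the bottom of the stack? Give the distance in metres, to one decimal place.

Apply Snell's law at each interface; in layer i the horizontal offset is hᵢ·tan θᵢ.
Layer 1: θ = 14.10°; offset = 3.6·tan 14.10° = 0.904 m.
Layer 2: sin θ = 1014·sin 14.1°/724 = 0.3412, θ = 19.95°; offset = 20.4·tan 19.95° = 7.405 m.
Layer 3: sin θ = 1575·sin 14.1°/724 = 0.5300, θ = 32.00°; offset = 22.8·tan 32.00° = 14.249 m.
Layer 4: sin θ = 1842·sin 14.1°/724 = 0.6198, θ = 38.30°; offset = 22.3·tan 38.30° = 17.613 m.
Summing the layer offsets gives 40.170 m.

40.2 m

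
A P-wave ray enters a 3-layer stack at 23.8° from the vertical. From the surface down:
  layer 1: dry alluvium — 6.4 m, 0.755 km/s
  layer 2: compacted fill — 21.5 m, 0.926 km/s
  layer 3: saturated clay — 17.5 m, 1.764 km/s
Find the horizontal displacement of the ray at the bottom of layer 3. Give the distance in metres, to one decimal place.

64.6 m

p = sin θ₁/V₁ = sin 23.8°/0.755 = 5.3450e-01 s/km is conserved through the stack.
Layer 1: θ = 23.80°; offset = 6.4·tan 23.80° = 2.823 m.
Layer 2: sin θ = p·0.926 = 0.4949 → θ = 29.67°; offset = 21.5·tan 29.67° = 12.247 m.
Layer 3: sin θ = p·1.764 = 0.9429 → θ = 70.54°; offset = 17.5·tan 70.54° = 49.518 m.
Summing the layer offsets gives 64.587 m.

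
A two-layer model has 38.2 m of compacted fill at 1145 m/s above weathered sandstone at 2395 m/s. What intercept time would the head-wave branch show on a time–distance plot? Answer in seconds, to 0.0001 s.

θ_c = arcsin(V₁/V₂) = arcsin(1145/2395) = 28.56°; cos θ_c = 0.8783.
tᵢ = 2h·cos θ_c / V₁ = 2·38.2·0.8783 / 1145 = 0.05861 s.

0.0586 s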